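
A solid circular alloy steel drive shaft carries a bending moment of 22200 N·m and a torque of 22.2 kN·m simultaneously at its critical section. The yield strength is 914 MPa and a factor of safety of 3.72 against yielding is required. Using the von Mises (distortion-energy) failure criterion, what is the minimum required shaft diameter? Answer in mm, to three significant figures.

d = 107 mm

σ_allow = σ_y/n = 914/3.72 = 245.7 MPa.
For a solid shaft σ_b = 32M/(πd³) and τ = 16T/(πd³), so the von Mises stress is σ' = (16/πd³)·√(4M²+3T²).
√(4M²+3T²) = √(4×(2.220×10^7)² + 3×(2.220×10^7)²) = 5.874×10^7 N·mm.
d³ = 16×5.874×10^7/(π×245.7) = 1.217×10^6 mm³.
d = 106.8 mm.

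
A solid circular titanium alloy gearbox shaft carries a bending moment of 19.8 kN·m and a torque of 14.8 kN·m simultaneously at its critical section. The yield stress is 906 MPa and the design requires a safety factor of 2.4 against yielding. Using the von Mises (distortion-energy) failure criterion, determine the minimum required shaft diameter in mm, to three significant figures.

d = 86.0 mm

σ_allow = σ_y/n = 906/2.4 = 377.5 MPa.
For a solid shaft σ_b = 32M/(πd³) and τ = 16T/(πd³), so the von Mises stress is σ' = (16/πd³)·√(4M²+3T²).
√(4M²+3T²) = √(4×(1.980×10^7)² + 3×(1.480×10^7)²) = 4.717×10^7 N·mm.
d³ = 16×4.717×10^7/(π×377.5) = 636400 mm³.
d = 86.02 mm.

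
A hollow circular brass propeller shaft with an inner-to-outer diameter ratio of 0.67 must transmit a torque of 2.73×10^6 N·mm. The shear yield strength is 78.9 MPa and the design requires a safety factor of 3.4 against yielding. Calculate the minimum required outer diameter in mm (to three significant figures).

d_o = 90.9 mm

τ_allow = 78.9/3.4 = 23.21 MPa.
For a hollow shaft τ = 16T/[πd_o³(1−k⁴)] with k = 0.67, so 1−k⁴ = 0.7985.
d_o³ = 16T/[π τ_allow (1−k⁴)] = 16×2730000/(π×23.21×0.7985) = 750400 mm³.
d_o = 90.87 mm.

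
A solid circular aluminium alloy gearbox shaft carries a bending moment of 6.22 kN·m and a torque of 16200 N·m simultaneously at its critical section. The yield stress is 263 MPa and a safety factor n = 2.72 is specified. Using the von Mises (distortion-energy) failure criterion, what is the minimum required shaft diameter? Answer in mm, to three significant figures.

σ_allow = σ_y/n = 263/2.72 = 96.69 MPa.
For a solid shaft σ_b = 32M/(πd³) and τ = 16T/(πd³), so the von Mises stress is σ' = (16/πd³)·√(4M²+3T²).
√(4M²+3T²) = √(4×(6.220×10^6)² + 3×(1.620×10^7)²) = 3.069×10^7 N·mm.
d³ = 16×3.069×10^7/(π×96.69) = 1.617×10^6 mm³.
d = 117.4 mm.

d = 117 mm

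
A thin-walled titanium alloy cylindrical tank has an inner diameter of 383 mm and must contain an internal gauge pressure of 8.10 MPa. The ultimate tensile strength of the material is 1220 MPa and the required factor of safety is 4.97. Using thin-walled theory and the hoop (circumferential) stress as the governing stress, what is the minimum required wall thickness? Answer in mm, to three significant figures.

t = 6.32 mm

σ_allow = 1220/4.97 = 245.5 MPa.
Hoop stress σ_h = pD/(2t), so t = pD/(2σ_allow) = 8.10×383/(2×245.5) = 6.319 mm.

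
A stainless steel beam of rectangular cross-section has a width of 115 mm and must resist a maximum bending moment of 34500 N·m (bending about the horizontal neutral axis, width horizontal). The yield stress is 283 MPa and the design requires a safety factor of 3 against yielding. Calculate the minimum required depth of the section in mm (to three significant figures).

σ_allow = 283/3 = 94.33 MPa.
For a rectangular section σ = 6M/(bh²), so h² = 6M/(b σ_allow) = 6×3.4500×10^7/(115×94.33) = 19080 mm².
h = 138.1 mm.

h = 138 mm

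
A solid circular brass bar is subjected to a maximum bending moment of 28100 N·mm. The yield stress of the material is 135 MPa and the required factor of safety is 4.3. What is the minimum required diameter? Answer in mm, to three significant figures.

σ_allow = 135/4.3 = 31.40 MPa.
For a solid circular section σ = 32M/(πd³), so d³ = 32M/(π σ_allow) = 32×28100/(π×31.40) = 9117 mm³.
d = 20.89 mm.

d = 20.9 mm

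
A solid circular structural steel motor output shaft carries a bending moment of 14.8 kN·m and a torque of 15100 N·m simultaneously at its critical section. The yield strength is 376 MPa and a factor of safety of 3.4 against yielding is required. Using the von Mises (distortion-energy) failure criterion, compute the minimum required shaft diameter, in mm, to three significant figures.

σ_allow = σ_y/n = 376/3.4 = 110.6 MPa.
For a solid shaft σ_b = 32M/(πd³) and τ = 16T/(πd³), so the von Mises stress is σ' = (16/πd³)·√(4M²+3T²).
√(4M²+3T²) = √(4×(1.480×10^7)² + 3×(1.510×10^7)²) = 3.950×10^7 N·mm.
d³ = 16×3.950×10^7/(π×110.6) = 1.819×10^6 mm³.
d = 122.1 mm.

d = 122 mm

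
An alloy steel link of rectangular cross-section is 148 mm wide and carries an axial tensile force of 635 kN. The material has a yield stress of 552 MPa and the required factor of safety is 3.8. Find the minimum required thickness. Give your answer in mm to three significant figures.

σ_allow = 552/3.8 = 145.3 MPa.
Required area A = F/σ_allow = 635000/145.3 = 4371 mm².
t = A/w = 4371/148 = 29.54 mm.

t = 29.5 mm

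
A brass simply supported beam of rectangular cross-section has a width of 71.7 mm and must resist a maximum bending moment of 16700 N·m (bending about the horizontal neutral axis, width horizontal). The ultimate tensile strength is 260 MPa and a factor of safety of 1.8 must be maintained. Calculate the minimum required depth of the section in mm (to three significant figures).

h = 98.4 mm

σ_allow = 260/1.8 = 144.4 MPa.
For a rectangular section σ = 6M/(bh²), so h² = 6M/(b σ_allow) = 6×1.6700×10^7/(71.7×144.4) = 9675 mm².
h = 98.36 mm.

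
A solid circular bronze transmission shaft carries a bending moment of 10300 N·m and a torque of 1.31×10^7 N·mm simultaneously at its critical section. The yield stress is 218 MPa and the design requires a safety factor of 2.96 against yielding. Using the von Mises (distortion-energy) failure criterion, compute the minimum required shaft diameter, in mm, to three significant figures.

d = 128 mm

σ_allow = σ_y/n = 218/2.96 = 73.65 MPa.
For a solid shaft σ_b = 32M/(πd³) and τ = 16T/(πd³), so the von Mises stress is σ' = (16/πd³)·√(4M²+3T²).
√(4M²+3T²) = √(4×(1.030×10^7)² + 3×(1.310×10^7)²) = 3.065×10^7 N·mm.
d³ = 16×3.065×10^7/(π×73.65) = 2.119×10^6 mm³.
d = 128.4 mm.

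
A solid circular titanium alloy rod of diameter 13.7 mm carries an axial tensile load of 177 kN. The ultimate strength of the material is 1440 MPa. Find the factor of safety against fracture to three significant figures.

A = πd²/4 = 147.4 mm².
σ = F/A = 177000/147.4 = 1201 MPa.
n = 1440/1201 = 1.199.

n = 1.20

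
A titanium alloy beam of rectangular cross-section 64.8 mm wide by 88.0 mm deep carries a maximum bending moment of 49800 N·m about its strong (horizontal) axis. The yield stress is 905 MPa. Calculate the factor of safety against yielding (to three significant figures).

Section modulus S = bh²/6 = 64.8×88.0²/6 = 83640 mm³.
σ = M/S = 4.9800×10^7/83640 = 595.4 MPa.
n = 905/595.4 = 1.520.

n = 1.52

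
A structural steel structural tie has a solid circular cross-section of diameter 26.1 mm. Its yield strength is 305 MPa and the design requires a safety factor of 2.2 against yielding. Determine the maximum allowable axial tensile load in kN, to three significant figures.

F_allow = 74.2 kN

σ_allow = 305/2.2 = 138.6 MPa.
A = πd²/4 = π×26.1²/4 = 535.0 mm².
F_allow = σ_allow × A = 138.6×535.0 = 74170 N.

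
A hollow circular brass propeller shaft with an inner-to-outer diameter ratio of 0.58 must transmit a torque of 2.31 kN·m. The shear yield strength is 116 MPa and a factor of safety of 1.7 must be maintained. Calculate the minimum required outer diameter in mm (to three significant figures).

d_o = 57.9 mm

τ_allow = 116/1.7 = 68.24 MPa.
For a hollow shaft τ = 16T/[πd_o³(1−k⁴)] with k = 0.58, so 1−k⁴ = 0.8868.
d_o³ = 16T/[π τ_allow (1−k⁴)] = 16×2310000/(π×68.24×0.8868) = 194400 mm³.
d_o = 57.93 mm.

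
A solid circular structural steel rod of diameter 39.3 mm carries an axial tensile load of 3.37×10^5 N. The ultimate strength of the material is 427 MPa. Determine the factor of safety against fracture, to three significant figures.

A = πd²/4 = 1213 mm².
σ = F/A = 337000/1213 = 277.8 MPa.
n = 427/277.8 = 1.537.

n = 1.54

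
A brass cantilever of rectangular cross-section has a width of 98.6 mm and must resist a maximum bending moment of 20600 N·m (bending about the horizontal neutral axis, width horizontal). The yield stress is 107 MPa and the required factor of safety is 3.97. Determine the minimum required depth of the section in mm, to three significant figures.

σ_allow = 107/3.97 = 26.95 MPa.
For a rectangular section σ = 6M/(bh²), so h² = 6M/(b σ_allow) = 6×2.0600×10^7/(98.6×26.95) = 46510 mm².
h = 215.7 mm.

h = 216 mm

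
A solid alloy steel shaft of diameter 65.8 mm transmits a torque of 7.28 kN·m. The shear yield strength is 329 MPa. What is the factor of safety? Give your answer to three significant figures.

n = 2.53

τ = 16T/(πd³) = 16×7280000/(π×65.8³) = 130.1 MPa.
n = τ_limit/τ = 329/130.1 = 2.528.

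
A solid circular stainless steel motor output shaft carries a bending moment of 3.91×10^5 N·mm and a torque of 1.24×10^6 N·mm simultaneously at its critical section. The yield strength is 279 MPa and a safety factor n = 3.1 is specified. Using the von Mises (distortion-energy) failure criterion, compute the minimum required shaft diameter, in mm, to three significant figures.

σ_allow = σ_y/n = 279/3.1 = 90.00 MPa.
For a solid shaft σ_b = 32M/(πd³) and τ = 16T/(πd³), so the von Mises stress is σ' = (16/πd³)·√(4M²+3T²).
√(4M²+3T²) = √(4×(391000)² + 3×(1.240×10^6)²) = 2.286×10^6 N·mm.
d³ = 16×2.286×10^6/(π×90.00) = 129300 mm³.
d = 50.57 mm.

d = 50.6 mm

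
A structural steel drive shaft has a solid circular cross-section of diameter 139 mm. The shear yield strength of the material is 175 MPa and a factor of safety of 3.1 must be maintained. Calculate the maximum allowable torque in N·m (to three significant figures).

τ_allow = 175/3.1 = 56.45 MPa.
For a solid shaft T_allow = τ_allow·πd³/16; πd³/16 = π×139³/16 = 527300 mm³.
T_allow = 56.45×527300 = 2.977×10^7 N·mm = 29770 N·m.

T_allow = 29800 N·m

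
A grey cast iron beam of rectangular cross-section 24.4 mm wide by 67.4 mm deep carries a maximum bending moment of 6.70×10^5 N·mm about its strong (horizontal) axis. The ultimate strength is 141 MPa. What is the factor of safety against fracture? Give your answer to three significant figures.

n = 3.89

Section modulus S = bh²/6 = 24.4×67.4²/6 = 18470 mm³.
σ = M/S = 670000/18470 = 36.27 MPa.
n = 141/36.27 = 3.888.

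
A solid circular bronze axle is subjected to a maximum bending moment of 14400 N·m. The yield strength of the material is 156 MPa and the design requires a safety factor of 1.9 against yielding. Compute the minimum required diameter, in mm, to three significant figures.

σ_allow = 156/1.9 = 82.11 MPa.
For a solid circular section σ = 32M/(πd³), so d³ = 32M/(π σ_allow) = 32×1.4400×10^7/(π×82.11) = 1.786×10^6 mm³.
d = 121.3 mm.

d = 121 mm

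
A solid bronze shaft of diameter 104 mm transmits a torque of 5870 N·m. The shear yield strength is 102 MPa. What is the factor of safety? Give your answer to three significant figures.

τ = 16T/(πd³) = 16×5870000/(π×104³) = 26.58 MPa.
n = τ_limit/τ = 102/26.58 = 3.838.

n = 3.84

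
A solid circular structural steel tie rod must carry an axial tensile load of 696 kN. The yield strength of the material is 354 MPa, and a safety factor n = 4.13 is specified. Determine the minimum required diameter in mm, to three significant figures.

d = 102 mm

Allowable stress σ_allow = 354/4.13 = 85.71 MPa.
Required area A = F/σ_allow = 696000/85.71 = 8120 mm².
A = πd²/4 → d = √(4A/π) = 101.7 mm.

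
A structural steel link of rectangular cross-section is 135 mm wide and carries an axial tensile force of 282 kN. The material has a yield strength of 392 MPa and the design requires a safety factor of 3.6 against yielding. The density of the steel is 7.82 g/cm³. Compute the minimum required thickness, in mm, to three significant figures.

t = 19.2 mm

σ_allow = 392/3.6 = 108.9 MPa.
Required area A = F/σ_allow = 282000/108.9 = 2590 mm².
t = A/w = 2590/135 = 19.18 mm.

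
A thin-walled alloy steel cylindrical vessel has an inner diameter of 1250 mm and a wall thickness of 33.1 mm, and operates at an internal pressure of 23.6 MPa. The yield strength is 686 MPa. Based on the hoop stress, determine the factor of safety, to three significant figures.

σ_h = pD/(2t) = 23.6×1250/(2×33.1) = 445.6 MPa.
n = 686/445.6 = 1.539.

n = 1.54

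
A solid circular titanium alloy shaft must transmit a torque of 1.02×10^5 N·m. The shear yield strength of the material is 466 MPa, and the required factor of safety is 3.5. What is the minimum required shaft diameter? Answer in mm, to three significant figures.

d = 157 mm

Allowable shear stress τ_allow = 466/3.5 = 133.1 MPa.
For a solid shaft τ = 16T/(πd³), so d³ = 16T/(π τ_allow) = 16×1.0200×10^8/(π×133.1) = 3.902×10^6 mm³.
d = (3.902×10^6)^(1/3) = 157.4 mm.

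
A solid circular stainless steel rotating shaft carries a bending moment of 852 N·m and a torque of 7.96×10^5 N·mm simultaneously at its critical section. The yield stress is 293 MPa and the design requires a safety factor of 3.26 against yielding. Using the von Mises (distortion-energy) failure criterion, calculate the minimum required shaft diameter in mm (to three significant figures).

d = 49.9 mm

σ_allow = σ_y/n = 293/3.26 = 89.88 MPa.
For a solid shaft σ_b = 32M/(πd³) and τ = 16T/(πd³), so the von Mises stress is σ' = (16/πd³)·√(4M²+3T²).
√(4M²+3T²) = √(4×(852000)² + 3×(796000)²) = 2.192×10^6 N·mm.
d³ = 16×2.192×10^6/(π×89.88) = 124200 mm³.
d = 49.89 mm.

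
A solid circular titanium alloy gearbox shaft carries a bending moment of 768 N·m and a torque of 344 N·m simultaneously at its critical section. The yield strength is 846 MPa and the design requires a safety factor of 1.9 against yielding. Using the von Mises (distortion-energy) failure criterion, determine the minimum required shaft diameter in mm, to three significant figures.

d = 26.6 mm

σ_allow = σ_y/n = 846/1.9 = 445.3 MPa.
For a solid shaft σ_b = 32M/(πd³) and τ = 16T/(πd³), so the von Mises stress is σ' = (16/πd³)·√(4M²+3T²).
√(4M²+3T²) = √(4×(768000)² + 3×(344000)²) = 1.648×10^6 N·mm.
d³ = 16×1.648×10^6/(π×445.3) = 18840 mm³.
d = 26.61 mm.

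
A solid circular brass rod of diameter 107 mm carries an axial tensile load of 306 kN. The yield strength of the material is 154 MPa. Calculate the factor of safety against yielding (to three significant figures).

n = 4.53

A = πd²/4 = 8992 mm².
σ = F/A = 306000/8992 = 34.03 MPa.
n = 154/34.03 = 4.525.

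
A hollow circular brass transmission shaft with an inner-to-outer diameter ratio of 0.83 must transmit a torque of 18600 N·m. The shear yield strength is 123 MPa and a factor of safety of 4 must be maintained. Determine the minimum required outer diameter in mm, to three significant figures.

d_o = 180 mm

τ_allow = 123/4 = 30.75 MPa.
For a hollow shaft τ = 16T/[πd_o³(1−k⁴)] with k = 0.83, so 1−k⁴ = 0.5254.
d_o³ = 16T/[π τ_allow (1−k⁴)] = 16×1.8600×10^7/(π×30.75×0.5254) = 5.863×10^6 mm³.
d_o = 180.3 mm.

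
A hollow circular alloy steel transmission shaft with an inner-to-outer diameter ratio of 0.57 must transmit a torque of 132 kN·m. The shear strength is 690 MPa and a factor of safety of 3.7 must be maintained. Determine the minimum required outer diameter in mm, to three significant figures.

d_o = 159 mm

τ_allow = 690/3.7 = 186.5 MPa.
For a hollow shaft τ = 16T/[πd_o³(1−k⁴)] with k = 0.57, so 1−k⁴ = 0.8944.
d_o³ = 16T/[π τ_allow (1−k⁴)] = 16×1.3200×10^8/(π×186.5×0.8944) = 4.030×10^6 mm³.
d_o = 159.1 mm.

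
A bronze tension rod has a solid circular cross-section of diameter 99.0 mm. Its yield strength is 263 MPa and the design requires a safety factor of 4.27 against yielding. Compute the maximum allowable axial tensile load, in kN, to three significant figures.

F_allow = 474 kN

σ_allow = 263/4.27 = 61.59 MPa.
A = πd²/4 = π×99.0²/4 = 7698 mm².
F_allow = σ_allow × A = 61.59×7698 = 474100 N.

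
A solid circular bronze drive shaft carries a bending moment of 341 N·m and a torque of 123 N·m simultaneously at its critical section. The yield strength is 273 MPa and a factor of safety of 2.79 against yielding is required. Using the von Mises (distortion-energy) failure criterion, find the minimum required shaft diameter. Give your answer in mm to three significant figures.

d = 33.4 mm

σ_allow = σ_y/n = 273/2.79 = 97.85 MPa.
For a solid shaft σ_b = 32M/(πd³) and τ = 16T/(πd³), so the von Mises stress is σ' = (16/πd³)·√(4M²+3T²).
√(4M²+3T²) = √(4×(341000)² + 3×(123000)²) = 714500 N·mm.
d³ = 16×714500/(π×97.85) = 37190 mm³.
d = 33.38 mm.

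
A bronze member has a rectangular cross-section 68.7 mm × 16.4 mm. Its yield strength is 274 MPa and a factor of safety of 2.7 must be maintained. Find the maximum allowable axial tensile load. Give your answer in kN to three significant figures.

F_allow = 114 kN

σ_allow = 274/2.7 = 101.5 MPa.
A = 68.7×16.4 = 1127 mm².
F_allow = σ_allow × A = 101.5×1127 = 114300 N.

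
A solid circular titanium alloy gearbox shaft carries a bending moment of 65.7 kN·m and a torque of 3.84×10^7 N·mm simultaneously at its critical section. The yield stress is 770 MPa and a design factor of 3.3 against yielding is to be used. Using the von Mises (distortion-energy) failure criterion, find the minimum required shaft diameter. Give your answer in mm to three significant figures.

σ_allow = σ_y/n = 770/3.3 = 233.3 MPa.
For a solid shaft σ_b = 32M/(πd³) and τ = 16T/(πd³), so the von Mises stress is σ' = (16/πd³)·√(4M²+3T²).
√(4M²+3T²) = √(4×(6.570×10^7)² + 3×(3.840×10^7)²) = 1.473×10^8 N·mm.
d³ = 16×1.473×10^8/(π×233.3) = 3.215×10^6 mm³.
d = 147.6 mm.

d = 148 mm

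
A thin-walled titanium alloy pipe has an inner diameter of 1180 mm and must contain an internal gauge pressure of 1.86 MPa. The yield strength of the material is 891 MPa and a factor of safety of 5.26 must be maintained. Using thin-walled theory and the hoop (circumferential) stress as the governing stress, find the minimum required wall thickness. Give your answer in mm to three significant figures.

t = 6.48 mm

σ_allow = 891/5.26 = 169.4 MPa.
Hoop stress σ_h = pD/(2t), so t = pD/(2σ_allow) = 1.86×1180/(2×169.4) = 6.478 mm.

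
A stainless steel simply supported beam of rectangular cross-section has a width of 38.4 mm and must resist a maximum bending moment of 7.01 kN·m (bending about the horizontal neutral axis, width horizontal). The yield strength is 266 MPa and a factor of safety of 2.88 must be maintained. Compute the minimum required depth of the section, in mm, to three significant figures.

σ_allow = 266/2.88 = 92.36 MPa.
For a rectangular section σ = 6M/(bh²), so h² = 6M/(b σ_allow) = 6×7010000/(38.4×92.36) = 11860 mm².
h = 108.9 mm.

h = 109 mm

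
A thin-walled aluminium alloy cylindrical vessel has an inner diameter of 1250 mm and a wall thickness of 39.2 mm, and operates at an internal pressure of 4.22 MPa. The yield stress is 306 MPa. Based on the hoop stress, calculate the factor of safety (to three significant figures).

n = 4.55

σ_h = pD/(2t) = 4.22×1250/(2×39.2) = 67.28 MPa.
n = 306/67.28 = 4.548.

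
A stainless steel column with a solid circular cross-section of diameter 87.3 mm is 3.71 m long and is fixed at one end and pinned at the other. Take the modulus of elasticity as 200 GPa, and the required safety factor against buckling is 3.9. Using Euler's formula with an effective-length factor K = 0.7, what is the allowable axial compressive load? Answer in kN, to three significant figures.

P_allow = 214 kN

I = πd⁴/64 = π×87.3⁴/64 = 2.851×10^6 mm⁴.
Effective length L_e = KL = 0.7×3.71 m = 2597 mm.
Euler critical load P_cr = π²EI/L_e² = π²×200000×2.851×10^6/2597² = 834500 N.
P_allow = P_cr/n = 834500/3.9 = 214000 N.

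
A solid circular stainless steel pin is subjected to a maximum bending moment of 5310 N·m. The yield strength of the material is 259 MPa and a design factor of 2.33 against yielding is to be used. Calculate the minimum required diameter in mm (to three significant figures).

σ_allow = 259/2.33 = 111.2 MPa.
For a solid circular section σ = 32M/(πd³), so d³ = 32M/(π σ_allow) = 32×5310000/(π×111.2) = 486600 mm³.
d = 78.65 mm.

d = 78.7 mm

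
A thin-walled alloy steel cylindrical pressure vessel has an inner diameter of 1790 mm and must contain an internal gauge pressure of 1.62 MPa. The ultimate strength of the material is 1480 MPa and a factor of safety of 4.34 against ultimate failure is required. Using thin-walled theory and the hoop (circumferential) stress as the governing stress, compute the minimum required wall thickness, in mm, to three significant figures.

σ_allow = 1480/4.34 = 341.0 MPa.
Hoop stress σ_h = pD/(2t), so t = pD/(2σ_allow) = 1.62×1790/(2×341.0) = 4.252 mm.

t = 4.25 mm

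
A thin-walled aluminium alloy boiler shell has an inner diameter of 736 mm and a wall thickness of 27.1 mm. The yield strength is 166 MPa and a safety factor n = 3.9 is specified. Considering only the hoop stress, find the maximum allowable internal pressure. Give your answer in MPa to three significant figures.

p_allow = 3.13 MPa

σ_allow = 166/3.9 = 42.56 MPa.
σ_h = pD/(2t) → p_allow = 2σ_allow t/D = 2×42.56×27.1/736 = 3.134 MPa.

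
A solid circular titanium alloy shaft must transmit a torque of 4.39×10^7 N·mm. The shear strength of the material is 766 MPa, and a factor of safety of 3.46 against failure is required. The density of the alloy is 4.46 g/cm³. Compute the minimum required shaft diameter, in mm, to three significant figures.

d = 100 mm

Allowable shear stress τ_allow = 766/3.46 = 221.4 MPa.
For a solid shaft τ = 16T/(πd³), so d³ = 16T/(π τ_allow) = 16×4.3900×10^7/(π×221.4) = 1.010×10^6 mm³.
d = (1.010×10^6)^(1/3) = 100.3 mm.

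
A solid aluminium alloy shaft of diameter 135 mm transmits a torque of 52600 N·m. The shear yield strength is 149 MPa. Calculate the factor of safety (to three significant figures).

τ = 16T/(πd³) = 16×5.2600×10^7/(π×135³) = 108.9 MPa.
n = τ_limit/τ = 149/108.9 = 1.368.

n = 1.37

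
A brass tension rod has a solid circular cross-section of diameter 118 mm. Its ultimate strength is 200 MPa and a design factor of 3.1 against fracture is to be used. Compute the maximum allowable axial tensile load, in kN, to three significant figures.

σ_allow = 200/3.1 = 64.52 MPa.
A = πd²/4 = π×118²/4 = 10940 mm².
F_allow = σ_allow × A = 64.52×10940 = 705500 N.

F_allow = 706 kN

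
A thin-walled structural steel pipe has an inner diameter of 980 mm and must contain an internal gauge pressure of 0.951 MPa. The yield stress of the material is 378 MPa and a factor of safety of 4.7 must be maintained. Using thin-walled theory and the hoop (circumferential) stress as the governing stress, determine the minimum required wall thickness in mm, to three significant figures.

t = 5.79 mm

σ_allow = 378/4.7 = 80.43 MPa.
Hoop stress σ_h = pD/(2t), so t = pD/(2σ_allow) = 0.951×980/(2×80.43) = 5.794 mm.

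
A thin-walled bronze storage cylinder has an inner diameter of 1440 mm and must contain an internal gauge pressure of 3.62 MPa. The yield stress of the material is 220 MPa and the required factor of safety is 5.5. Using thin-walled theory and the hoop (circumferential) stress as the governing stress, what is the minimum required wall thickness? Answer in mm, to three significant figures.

σ_allow = 220/5.5 = 40.00 MPa.
Hoop stress σ_h = pD/(2t), so t = pD/(2σ_allow) = 3.62×1440/(2×40.00) = 65.16 mm.

t = 65.2 mm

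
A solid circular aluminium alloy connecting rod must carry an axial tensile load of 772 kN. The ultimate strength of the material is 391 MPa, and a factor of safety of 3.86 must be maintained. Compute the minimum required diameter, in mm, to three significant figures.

Allowable stress σ_allow = 391/3.86 = 101.3 MPa.
Required area A = F/σ_allow = 772000/101.3 = 7621 mm².
A = πd²/4 → d = √(4A/π) = 98.51 mm.

d = 98.5 mm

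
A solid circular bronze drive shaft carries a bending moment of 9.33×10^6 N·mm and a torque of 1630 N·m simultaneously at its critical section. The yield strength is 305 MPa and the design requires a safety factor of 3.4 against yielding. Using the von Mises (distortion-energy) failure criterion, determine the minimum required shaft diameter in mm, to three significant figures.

σ_allow = σ_y/n = 305/3.4 = 89.71 MPa.
For a solid shaft σ_b = 32M/(πd³) and τ = 16T/(πd³), so the von Mises stress is σ' = (16/πd³)·√(4M²+3T²).
√(4M²+3T²) = √(4×(9.330×10^6)² + 3×(1.630×10^6)²) = 1.887×10^7 N·mm.
d³ = 16×1.887×10^7/(π×89.71) = 1.071×10^6 mm³.
d = 102.3 mm.

d = 102 mm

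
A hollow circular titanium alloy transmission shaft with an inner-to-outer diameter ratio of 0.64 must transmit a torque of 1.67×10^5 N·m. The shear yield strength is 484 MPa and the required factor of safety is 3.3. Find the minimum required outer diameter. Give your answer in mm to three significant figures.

d_o = 191 mm

τ_allow = 484/3.3 = 146.7 MPa.
For a hollow shaft τ = 16T/[πd_o³(1−k⁴)] with k = 0.64, so 1−k⁴ = 0.8322.
d_o³ = 16T/[π τ_allow (1−k⁴)] = 16×1.6700×10^8/(π×146.7×0.8322) = 6.968×10^6 mm³.
d_o = 191.0 mm.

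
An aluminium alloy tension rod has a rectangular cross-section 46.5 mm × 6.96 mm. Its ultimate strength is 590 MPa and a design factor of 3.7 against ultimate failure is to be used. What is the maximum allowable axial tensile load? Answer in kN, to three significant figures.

F_allow = 51.6 kN

σ_allow = 590/3.7 = 159.5 MPa.
A = 46.5×6.96 = 323.6 mm².
F_allow = σ_allow × A = 159.5×323.6 = 51610 N.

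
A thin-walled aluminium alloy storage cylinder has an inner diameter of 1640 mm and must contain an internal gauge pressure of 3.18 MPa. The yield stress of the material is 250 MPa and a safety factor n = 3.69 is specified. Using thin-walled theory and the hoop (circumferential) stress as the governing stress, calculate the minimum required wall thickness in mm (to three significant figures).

t = 38.5 mm

σ_allow = 250/3.69 = 67.75 MPa.
Hoop stress σ_h = pD/(2t), so t = pD/(2σ_allow) = 3.18×1640/(2×67.75) = 38.49 mm.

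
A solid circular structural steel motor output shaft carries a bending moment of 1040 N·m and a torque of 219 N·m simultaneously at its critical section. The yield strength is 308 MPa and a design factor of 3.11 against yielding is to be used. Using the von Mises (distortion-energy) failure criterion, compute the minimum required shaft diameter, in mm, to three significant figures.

σ_allow = σ_y/n = 308/3.11 = 99.04 MPa.
For a solid shaft σ_b = 32M/(πd³) and τ = 16T/(πd³), so the von Mises stress is σ' = (16/πd³)·√(4M²+3T²).
√(4M²+3T²) = √(4×(1.040×10^6)² + 3×(219000)²) = 2.114×10^6 N·mm.
d³ = 16×2.114×10^6/(π×99.04) = 108700 mm³.
d = 47.73 mm.

d = 47.7 mm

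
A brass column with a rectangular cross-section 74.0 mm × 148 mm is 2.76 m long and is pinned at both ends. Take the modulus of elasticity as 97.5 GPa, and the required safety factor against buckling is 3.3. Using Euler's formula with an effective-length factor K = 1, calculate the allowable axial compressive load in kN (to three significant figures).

P_allow = 191 kN

Buckling occurs about the weak axis: I_min = h·b³/12 = 148×74.0³/12 = 4.998×10^6 mm⁴ (b = 74.0 mm is the smaller dimension).
Effective length L_e = KL = 1×2.76 m = 2760 mm.
Euler critical load P_cr = π²EI/L_e² = π²×97500×4.998×10^6/2760² = 631300 N.
P_allow = P_cr/n = 631300/3.3 = 191300 N.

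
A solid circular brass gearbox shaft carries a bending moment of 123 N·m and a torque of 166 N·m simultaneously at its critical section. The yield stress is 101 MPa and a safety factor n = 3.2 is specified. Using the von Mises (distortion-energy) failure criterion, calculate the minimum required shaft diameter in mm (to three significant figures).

σ_allow = σ_y/n = 101/3.2 = 31.56 MPa.
For a solid shaft σ_b = 32M/(πd³) and τ = 16T/(πd³), so the von Mises stress is σ' = (16/πd³)·√(4M²+3T²).
√(4M²+3T²) = √(4×(123000)² + 3×(166000)²) = 378400 N·mm.
d³ = 16×378400/(π×31.56) = 61060 mm³.
d = 39.38 mm.

d = 39.4 mm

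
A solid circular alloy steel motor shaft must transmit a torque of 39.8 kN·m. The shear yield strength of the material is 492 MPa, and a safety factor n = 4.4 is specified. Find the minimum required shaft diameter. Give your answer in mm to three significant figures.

d = 122 mm

Allowable shear stress τ_allow = 492/4.4 = 111.8 MPa.
For a solid shaft τ = 16T/(πd³), so d³ = 16T/(π τ_allow) = 16×3.9800×10^7/(π×111.8) = 1.813×10^6 mm³.
d = (1.813×10^6)^(1/3) = 121.9 mm.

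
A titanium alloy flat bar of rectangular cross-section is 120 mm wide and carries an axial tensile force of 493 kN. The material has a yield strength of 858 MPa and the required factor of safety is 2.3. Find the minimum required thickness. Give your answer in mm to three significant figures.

σ_allow = 858/2.3 = 373.0 MPa.
Required area A = F/σ_allow = 493000/373.0 = 1322 mm².
t = A/w = 1322/120 = 11.01 mm.

t = 11.0 mm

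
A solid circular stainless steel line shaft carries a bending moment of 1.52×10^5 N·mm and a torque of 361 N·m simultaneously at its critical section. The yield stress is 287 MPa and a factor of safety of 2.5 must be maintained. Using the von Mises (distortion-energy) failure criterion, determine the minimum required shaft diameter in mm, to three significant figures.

d = 31.4 mm

σ_allow = σ_y/n = 287/2.5 = 114.8 MPa.
For a solid shaft σ_b = 32M/(πd³) and τ = 16T/(πd³), so the von Mises stress is σ' = (16/πd³)·√(4M²+3T²).
√(4M²+3T²) = √(4×(152000)² + 3×(361000)²) = 695300 N·mm.
d³ = 16×695300/(π×114.8) = 30840 mm³.
d = 31.36 mm.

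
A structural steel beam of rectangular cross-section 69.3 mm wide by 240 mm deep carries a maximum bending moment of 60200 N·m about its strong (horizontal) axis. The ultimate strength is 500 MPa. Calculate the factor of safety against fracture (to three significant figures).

n = 5.53

Section modulus S = bh²/6 = 69.3×240²/6 = 665300 mm³.
σ = M/S = 6.0200×10^7/665300 = 90.49 MPa.
n = 500/90.49 = 5.526.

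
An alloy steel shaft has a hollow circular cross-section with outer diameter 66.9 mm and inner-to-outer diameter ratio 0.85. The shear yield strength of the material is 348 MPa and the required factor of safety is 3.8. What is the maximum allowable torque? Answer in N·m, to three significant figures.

T_allow = 2570 N·m

τ_allow = 348/3.8 = 91.58 MPa.
For a hollow shaft T_allow = τ_allow·πd_o³(1−k⁴)/16 with 1−k⁴ = 0.4780, so πd_o³(1−k⁴)/16 = 28100 mm³.
T_allow = 91.58×28100 = 2.574×10^6 N·mm = 2574 N·m.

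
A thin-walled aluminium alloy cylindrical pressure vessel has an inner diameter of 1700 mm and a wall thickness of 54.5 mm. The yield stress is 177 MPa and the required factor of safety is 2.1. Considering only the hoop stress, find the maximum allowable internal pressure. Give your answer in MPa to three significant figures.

p_allow = 5.40 MPa

σ_allow = 177/2.1 = 84.29 MPa.
σ_h = pD/(2t) → p_allow = 2σ_allow t/D = 2×84.29×54.5/1700 = 5.404 MPa.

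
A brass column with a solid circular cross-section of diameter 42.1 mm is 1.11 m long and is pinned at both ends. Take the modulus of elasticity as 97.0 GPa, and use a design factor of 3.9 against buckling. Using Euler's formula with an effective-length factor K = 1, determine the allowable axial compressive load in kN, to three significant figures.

P_allow = 30.7 kN

I = πd⁴/64 = π×42.1⁴/64 = 154200 mm⁴.
Effective length L_e = KL = 1×1.11 m = 1110 mm.
Euler critical load P_cr = π²EI/L_e² = π²×97000×154200/1110² = 119800 N.
P_allow = P_cr/n = 119800/3.9 = 30720 N.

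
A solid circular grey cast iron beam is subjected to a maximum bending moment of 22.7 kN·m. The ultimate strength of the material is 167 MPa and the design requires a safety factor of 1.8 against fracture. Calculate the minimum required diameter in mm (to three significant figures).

σ_allow = 167/1.8 = 92.78 MPa.
For a solid circular section σ = 32M/(πd³), so d³ = 32M/(π σ_allow) = 32×2.2700×10^7/(π×92.78) = 2.492×10^6 mm³.
d = 135.6 mm.

d = 136 mm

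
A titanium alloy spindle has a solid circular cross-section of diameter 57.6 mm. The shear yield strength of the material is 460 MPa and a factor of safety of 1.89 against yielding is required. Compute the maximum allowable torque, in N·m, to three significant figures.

T_allow = 9130 N·m

τ_allow = 460/1.89 = 243.4 MPa.
For a solid shaft T_allow = τ_allow·πd³/16; πd³/16 = π×57.6³/16 = 37520 mm³.
T_allow = 243.4×37520 = 9.133×10^6 N·mm = 9133 N·m.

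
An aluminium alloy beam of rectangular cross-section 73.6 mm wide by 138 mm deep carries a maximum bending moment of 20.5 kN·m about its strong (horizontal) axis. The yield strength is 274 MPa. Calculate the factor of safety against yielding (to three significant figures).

Section modulus S = bh²/6 = 73.6×138²/6 = 233600 mm³.
σ = M/S = 2.0500×10^7/233600 = 87.75 MPa.
n = 274/87.75 = 3.122.

n = 3.12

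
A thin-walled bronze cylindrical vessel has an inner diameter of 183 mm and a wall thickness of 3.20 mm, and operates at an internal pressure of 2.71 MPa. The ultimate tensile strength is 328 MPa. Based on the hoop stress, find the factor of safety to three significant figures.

n = 4.23

σ_h = pD/(2t) = 2.71×183/(2×3.20) = 77.49 MPa.
n = 328/77.49 = 4.233.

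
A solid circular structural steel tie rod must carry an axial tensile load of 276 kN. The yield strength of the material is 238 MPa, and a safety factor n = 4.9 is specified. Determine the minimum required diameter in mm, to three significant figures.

d = 85.1 mm

Allowable stress σ_allow = 238/4.9 = 48.57 MPa.
Required area A = F/σ_allow = 276000/48.57 = 5682 mm².
A = πd²/4 → d = √(4A/π) = 85.06 mm.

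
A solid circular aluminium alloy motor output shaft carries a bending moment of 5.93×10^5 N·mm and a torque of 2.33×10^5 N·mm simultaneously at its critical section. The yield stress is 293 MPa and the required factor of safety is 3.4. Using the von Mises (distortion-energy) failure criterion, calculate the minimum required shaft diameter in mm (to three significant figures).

d = 42.0 mm

σ_allow = σ_y/n = 293/3.4 = 86.18 MPa.
For a solid shaft σ_b = 32M/(πd³) and τ = 16T/(πd³), so the von Mises stress is σ' = (16/πd³)·√(4M²+3T²).
√(4M²+3T²) = √(4×(593000)² + 3×(233000)²) = 1.253×10^6 N·mm.
d³ = 16×1.253×10^6/(π×86.18) = 74040 mm³.
d = 41.99 mm.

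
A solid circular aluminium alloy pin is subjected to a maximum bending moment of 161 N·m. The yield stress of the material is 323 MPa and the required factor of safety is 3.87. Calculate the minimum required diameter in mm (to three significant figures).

σ_allow = 323/3.87 = 83.46 MPa.
For a solid circular section σ = 32M/(πd³), so d³ = 32M/(π σ_allow) = 32×161000/(π×83.46) = 19650 mm³.
d = 26.98 mm.

d = 27.0 mm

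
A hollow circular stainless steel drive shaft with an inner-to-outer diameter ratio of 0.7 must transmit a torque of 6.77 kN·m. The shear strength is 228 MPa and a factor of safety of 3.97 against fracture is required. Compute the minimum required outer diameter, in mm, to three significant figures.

d_o = 92.4 mm

τ_allow = 228/3.97 = 57.43 MPa.
For a hollow shaft τ = 16T/[πd_o³(1−k⁴)] with k = 0.7, so 1−k⁴ = 0.7599.
d_o³ = 16T/[π τ_allow (1−k⁴)] = 16×6770000/(π×57.43×0.7599) = 790100 mm³.
d_o = 92.45 mm.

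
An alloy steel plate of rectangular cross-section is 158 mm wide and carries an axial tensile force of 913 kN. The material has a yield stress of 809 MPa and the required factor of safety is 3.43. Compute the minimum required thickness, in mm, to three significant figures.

σ_allow = 809/3.43 = 235.9 MPa.
Required area A = F/σ_allow = 913000/235.9 = 3871 mm².
t = A/w = 3871/158 = 24.50 mm.

t = 24.5 mm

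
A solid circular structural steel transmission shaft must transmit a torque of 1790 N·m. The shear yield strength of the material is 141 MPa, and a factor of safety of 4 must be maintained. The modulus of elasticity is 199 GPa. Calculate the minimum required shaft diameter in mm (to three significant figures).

d = 63.7 mm

Allowable shear stress τ_allow = 141/4 = 35.25 MPa.
For a solid shaft τ = 16T/(πd³), so d³ = 16T/(π τ_allow) = 16×1790000/(π×35.25) = 258600 mm³.
d = (258600)^(1/3) = 63.71 mm.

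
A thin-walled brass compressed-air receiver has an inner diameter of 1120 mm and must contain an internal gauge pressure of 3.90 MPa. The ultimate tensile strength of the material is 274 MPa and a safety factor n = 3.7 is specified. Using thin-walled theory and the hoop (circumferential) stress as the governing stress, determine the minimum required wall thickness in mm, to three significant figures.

t = 29.5 mm

σ_allow = 274/3.7 = 74.05 MPa.
Hoop stress σ_h = pD/(2t), so t = pD/(2σ_allow) = 3.90×1120/(2×74.05) = 29.49 mm.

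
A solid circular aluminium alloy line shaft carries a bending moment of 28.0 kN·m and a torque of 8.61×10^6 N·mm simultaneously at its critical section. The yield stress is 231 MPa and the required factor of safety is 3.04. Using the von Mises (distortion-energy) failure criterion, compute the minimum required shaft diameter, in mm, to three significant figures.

d = 157 mm

σ_allow = σ_y/n = 231/3.04 = 75.99 MPa.
For a solid shaft σ_b = 32M/(πd³) and τ = 16T/(πd³), so the von Mises stress is σ' = (16/πd³)·√(4M²+3T²).
√(4M²+3T²) = √(4×(2.800×10^7)² + 3×(8.610×10^6)²) = 5.795×10^7 N·mm.
d³ = 16×5.795×10^7/(π×75.99) = 3.884×10^6 mm³.
d = 157.2 mm.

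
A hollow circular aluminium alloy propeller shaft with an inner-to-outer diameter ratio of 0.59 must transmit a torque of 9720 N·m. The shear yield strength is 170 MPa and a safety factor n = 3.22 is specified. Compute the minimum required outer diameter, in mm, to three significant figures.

d_o = 102 mm

τ_allow = 170/3.22 = 52.80 MPa.
For a hollow shaft τ = 16T/[πd_o³(1−k⁴)] with k = 0.59, so 1−k⁴ = 0.8788.
d_o³ = 16T/[π τ_allow (1−k⁴)] = 16×9720000/(π×52.80×0.8788) = 1.067×10^6 mm³.
d_o = 102.2 mm.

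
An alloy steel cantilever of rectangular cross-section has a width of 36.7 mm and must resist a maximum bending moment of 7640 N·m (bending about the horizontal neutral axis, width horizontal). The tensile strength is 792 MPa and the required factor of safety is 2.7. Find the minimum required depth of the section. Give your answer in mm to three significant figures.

h = 65.3 mm

σ_allow = 792/2.7 = 293.3 MPa.
For a rectangular section σ = 6M/(bh²), so h² = 6M/(b σ_allow) = 6×7640000/(36.7×293.3) = 4258 mm².
h = 65.25 mm.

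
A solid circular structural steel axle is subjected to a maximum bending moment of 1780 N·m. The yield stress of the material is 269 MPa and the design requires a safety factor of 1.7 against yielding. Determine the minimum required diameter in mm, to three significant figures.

d = 48.6 mm

σ_allow = 269/1.7 = 158.2 MPa.
For a solid circular section σ = 32M/(πd³), so d³ = 32M/(π σ_allow) = 32×1780000/(π×158.2) = 114600 mm³.
d = 48.57 mm.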